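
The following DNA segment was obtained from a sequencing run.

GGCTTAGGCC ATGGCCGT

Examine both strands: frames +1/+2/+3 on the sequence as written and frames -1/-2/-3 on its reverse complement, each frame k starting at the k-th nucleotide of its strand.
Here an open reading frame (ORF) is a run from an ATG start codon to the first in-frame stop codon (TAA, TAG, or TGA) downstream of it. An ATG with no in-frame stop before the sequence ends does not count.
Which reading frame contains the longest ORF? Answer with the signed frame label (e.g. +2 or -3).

-1

Reverse complement (5'→3'): ACGGCCATGGCCTAAGCC
Frame +1: GGC TTA GGC CAT GGC CGT — no ATG→stop ORF.
Frame +2: GCT TAG GCC ATG GCC — no ATG→stop ORF.
Frame +3: CTT AGG CCA TGG CCG — no ATG→stop ORF.
Frame -1: ACG GCC ATG GCC TAA GCC — ATG at 7, stop TAA at 13 → 9 nt.
Frame -2: CGG CCA TGG CCT AAG — no ATG→stop ORF.
Frame -3: GGC CAT GGC CTA AGC — no ATG→stop ORF.
Longest ORF is 9 nt in frame -1 (positions 7–15).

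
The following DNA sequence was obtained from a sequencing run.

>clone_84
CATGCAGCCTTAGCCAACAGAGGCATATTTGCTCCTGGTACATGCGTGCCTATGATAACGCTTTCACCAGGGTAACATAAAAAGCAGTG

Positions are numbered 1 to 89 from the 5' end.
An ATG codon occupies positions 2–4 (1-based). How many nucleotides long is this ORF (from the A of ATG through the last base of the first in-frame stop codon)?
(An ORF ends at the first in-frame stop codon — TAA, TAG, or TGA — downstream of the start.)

Codons from position 2: ATG (2–4), CAG (5–7), CCT (8–10), TAG (11–13).
TAG is the first in-frame stop; ORF spans 2–13, 12 nucleotides.

12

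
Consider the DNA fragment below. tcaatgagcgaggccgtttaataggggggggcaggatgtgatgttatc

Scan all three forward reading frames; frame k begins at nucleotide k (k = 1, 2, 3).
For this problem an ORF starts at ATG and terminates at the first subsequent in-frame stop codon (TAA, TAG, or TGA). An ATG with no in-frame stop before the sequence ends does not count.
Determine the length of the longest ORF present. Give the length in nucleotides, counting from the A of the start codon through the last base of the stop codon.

18

Frame 1: TCA ATG AGC GAG GCC GTT TAA TAG GGG GGG GCA GGA TGT GAT GTT ATC — ATG at 4, stop TAA at 19 → 18 nt.
Frame 2: CAA TGA GCG AGG CCG TTT AAT AGG GGG GGG CAG GAT GTG ATG TTA — no ATG→stop ORF.
Frame 3: AAT GAG CGA GGC CGT TTA ATA GGG GGG GGC AGG ATG TGA TGT TAT — ATG at 36, stop TGA at 39 → 6 nt.
Longest: frame 1, positions 4–21, 18 nt = 6 codons = 5 aa. → 18 nucleotides.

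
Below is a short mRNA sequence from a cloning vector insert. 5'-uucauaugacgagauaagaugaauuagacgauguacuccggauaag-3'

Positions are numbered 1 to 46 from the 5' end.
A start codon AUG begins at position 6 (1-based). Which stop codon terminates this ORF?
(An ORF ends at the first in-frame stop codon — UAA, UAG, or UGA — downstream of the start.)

UAA

Codons from position 6: AUG (6–8), ACG (9–11), AGA (12–14), UAA (15–17).
The first in-frame stop codon is UAA.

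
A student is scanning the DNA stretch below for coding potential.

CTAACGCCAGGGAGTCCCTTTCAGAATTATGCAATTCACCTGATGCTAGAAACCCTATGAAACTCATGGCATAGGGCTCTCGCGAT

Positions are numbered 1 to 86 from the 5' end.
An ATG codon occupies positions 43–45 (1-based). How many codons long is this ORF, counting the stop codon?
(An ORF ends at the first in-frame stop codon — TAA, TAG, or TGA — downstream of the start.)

6

Codons from position 43: ATG (43–45), CTA (46–48), GAA (49–51), ACC (52–54), CTA (55–57), TGA (58–60).
TGA is the first in-frame stop; that's 6 codons including the stop.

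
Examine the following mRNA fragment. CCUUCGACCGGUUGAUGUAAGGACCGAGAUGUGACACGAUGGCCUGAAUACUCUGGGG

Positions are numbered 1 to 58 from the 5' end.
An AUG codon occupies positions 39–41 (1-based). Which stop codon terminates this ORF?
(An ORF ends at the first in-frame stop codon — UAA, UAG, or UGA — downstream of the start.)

UGA

Codons from position 39: AUG (39–41), GCC (42–44), UGA (45–47).
The first in-frame stop codon is UGA.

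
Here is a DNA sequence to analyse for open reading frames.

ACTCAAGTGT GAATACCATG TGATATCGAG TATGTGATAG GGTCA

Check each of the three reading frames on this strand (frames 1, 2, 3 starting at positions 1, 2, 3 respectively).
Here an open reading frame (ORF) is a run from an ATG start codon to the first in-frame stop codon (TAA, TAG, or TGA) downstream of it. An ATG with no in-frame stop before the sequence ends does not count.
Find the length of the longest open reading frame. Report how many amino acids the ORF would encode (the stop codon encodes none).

1

Frame 1: ACT CAA GTG TGA ATA CCA TGT GAT ATC GAG TAT GTG ATA GGG TCA — no ATG→stop ORF.
Frame 2: CTC AAG TGT GAA TAC CAT GTG ATA TCG AGT ATG TGA TAG GGT — ATG at 32, stop TGA at 35 → 6 nt.
Frame 3: TCA AGT GTG AAT ACC ATG TGA TAT CGA GTA TGT GAT AGG GTC — ATG at 18, stop TGA at 21 → 6 nt.
Longest: frame 2, positions 32–37, 6 nt = 2 codons = 1 aa. → 1 amino acids.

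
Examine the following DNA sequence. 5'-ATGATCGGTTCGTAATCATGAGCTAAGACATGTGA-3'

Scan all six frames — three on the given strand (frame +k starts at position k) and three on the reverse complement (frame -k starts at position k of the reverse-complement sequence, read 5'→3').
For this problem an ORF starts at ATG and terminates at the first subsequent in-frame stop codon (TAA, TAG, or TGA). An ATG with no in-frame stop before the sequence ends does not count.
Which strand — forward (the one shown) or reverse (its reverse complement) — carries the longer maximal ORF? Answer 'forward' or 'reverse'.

forward

Reverse complement (5'→3'): TCACATGTCTTAGCTCATGATTACGAACCGATCAT
Frame +1: ATG ATC GGT TCG TAA TCA TGA GCT AAG ACA TGT — ATG at 1, stop TAA at 13 → 15 nt.
Frame +2: TGA TCG GTT CGT AAT CAT GAG CTA AGA CAT GTG — no ATG→stop ORF.
Frame +3: GAT CGG TTC GTA ATC ATG AGC TAA GAC ATG TGA — ATG at 18, stop TAA at 24 → 9 nt; ATG at 30, stop TGA at 33 → 6 nt.
Frame -1: TCA CAT GTC TTA GCT CAT GAT TAC GAA CCG ATC — no ATG→stop ORF.
Frame -2: CAC ATG TCT TAG CTC ATG ATT ACG AAC CGA TCA — ATG at 5, stop TAG at 11 → 9 nt.
Frame -3: ACA TGT CTT AGC TCA TGA TTA CGA ACC GAT CAT — no ATG→stop ORF.
Forward-strand max 15 nt; reverse-strand max 9 nt. The forward strand has the longer ORF.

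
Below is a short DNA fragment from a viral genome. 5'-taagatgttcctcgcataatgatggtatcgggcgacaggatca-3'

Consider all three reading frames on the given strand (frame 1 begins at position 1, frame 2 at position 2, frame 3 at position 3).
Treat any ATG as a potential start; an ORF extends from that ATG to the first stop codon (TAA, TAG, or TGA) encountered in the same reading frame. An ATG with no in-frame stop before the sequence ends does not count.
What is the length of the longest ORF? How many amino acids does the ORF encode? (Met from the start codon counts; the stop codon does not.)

Frame 1: TAA GAT GTT CCT CGC ATA ATG ATG GTA TCG GGC GAC AGG ATC — no ATG→stop ORF.
Frame 2: AAG ATG TTC CTC GCA TAA TGA TGG TAT CGG GCG ACA GGA TCA — ATG at 5, stop TAA at 17 → 15 nt.
Frame 3: AGA TGT TCC TCG CAT AAT GAT GGT ATC GGG CGA CAG GAT — no ATG→stop ORF.
Longest: frame 2, positions 5–19, 15 nt = 5 codons = 4 aa. → 4 amino acids.

4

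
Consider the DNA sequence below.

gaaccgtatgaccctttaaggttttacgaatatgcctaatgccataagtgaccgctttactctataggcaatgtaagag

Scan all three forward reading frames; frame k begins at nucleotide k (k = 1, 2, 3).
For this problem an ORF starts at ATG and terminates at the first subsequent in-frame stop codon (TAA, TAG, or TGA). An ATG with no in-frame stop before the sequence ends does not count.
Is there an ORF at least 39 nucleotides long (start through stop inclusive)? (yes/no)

Frame 1: GAA CCG TAT GAC CCT TTA AGG TTT TAC GAA TAT GCC TAA TGC CAT AAG TGA CCG CTT TAC TCT ATA GGC AAT GTA AGA — no ATG→stop ORF.
Frame 2: AAC CGT ATG ACC CTT TAA GGT TTT ACG AAT ATG CCT AAT GCC ATA AGT GAC CGC TTT ACT CTA TAG GCA ATG TAA GAG — ATG at 8, stop TAA at 17 → 12 nt; ATG at 32, stop TAG at 65 → 36 nt; ATG at 71, stop TAA at 74 → 6 nt.
Frame 3: ACC GTA TGA CCC TTT AAG GTT TTA CGA ATA TGC CTA ATG CCA TAA GTG ACC GCT TTA CTC TAT AGG CAA TGT AAG — ATG at 39, stop TAA at 45 → 9 nt.
Largest ORF found is 36 nucleotides < 39, so no.

no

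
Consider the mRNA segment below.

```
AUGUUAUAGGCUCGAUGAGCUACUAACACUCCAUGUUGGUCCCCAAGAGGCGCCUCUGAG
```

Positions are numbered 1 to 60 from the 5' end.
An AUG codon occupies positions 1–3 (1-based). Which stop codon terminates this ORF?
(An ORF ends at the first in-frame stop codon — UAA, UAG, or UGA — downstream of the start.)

Codons from position 1: AUG (1–3), UUA (4–6), UAG (7–9).
The first in-frame stop codon is UAG.

UAG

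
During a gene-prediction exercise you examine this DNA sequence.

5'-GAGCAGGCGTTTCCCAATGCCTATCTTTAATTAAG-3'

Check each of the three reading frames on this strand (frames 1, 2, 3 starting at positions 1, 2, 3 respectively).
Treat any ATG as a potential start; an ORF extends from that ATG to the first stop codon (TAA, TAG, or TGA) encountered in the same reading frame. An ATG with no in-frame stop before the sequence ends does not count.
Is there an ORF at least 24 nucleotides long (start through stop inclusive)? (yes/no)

no

Frame 1: GAG CAG GCG TTT CCC AAT GCC TAT CTT TAA TTA — no ATG→stop ORF.
Frame 2: AGC AGG CGT TTC CCA ATG CCT ATC TTT AAT TAA — ATG at 17, stop TAA at 32 → 18 nt.
Frame 3: GCA GGC GTT TCC CAA TGC CTA TCT TTA ATT AAG — no ATG→stop ORF.
Largest ORF found is 18 nucleotides < 24, so no.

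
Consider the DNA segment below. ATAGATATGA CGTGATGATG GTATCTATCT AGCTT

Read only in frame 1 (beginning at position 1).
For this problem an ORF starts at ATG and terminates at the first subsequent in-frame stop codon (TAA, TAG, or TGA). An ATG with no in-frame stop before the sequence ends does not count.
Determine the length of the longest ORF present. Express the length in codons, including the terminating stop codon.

Frame 1: ATA GAT ATG ACG TGA TGA TGG TAT CTA TCT AGC — ATG at 7, stop TGA at 13 → 9 nt.
Longest: frame 1, positions 7–15, 9 nt = 3 codons = 2 aa. → 3 codons.

3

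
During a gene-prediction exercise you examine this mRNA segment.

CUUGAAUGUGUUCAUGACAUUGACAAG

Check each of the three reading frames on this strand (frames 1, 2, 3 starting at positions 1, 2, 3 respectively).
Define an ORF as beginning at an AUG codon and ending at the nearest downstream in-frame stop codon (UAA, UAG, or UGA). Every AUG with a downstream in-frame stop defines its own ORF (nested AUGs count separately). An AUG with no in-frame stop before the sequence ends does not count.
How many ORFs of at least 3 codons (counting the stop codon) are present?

1

Frame 1: CUU GAA UGU GUU CAU GAC AUU GAC AAG — no AUG→stop ORF.
Frame 2: UUG AAU GUG UUC AUG ACA UUG ACA — no AUG→stop ORF.
Frame 3: UGA AUG UGU UCA UGA CAU UGA CAA — AUG at 6, stop UGA at 15 → 12 nt.
ORFs ≥ 3 codons: frame 3 6–17 (4 codons). Count = 1.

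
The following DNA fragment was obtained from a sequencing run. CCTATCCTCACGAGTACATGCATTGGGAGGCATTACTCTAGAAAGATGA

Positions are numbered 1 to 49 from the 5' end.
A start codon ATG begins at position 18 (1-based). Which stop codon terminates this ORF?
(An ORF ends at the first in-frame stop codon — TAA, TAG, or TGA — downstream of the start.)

TAG

Codons from position 18: ATG (18–20), CAT (21–23), TGG (24–26), GAG (27–29), GCA (30–32), TTA (33–35), CTC (36–38), TAG (39–41).
The first in-frame stop codon is TAG.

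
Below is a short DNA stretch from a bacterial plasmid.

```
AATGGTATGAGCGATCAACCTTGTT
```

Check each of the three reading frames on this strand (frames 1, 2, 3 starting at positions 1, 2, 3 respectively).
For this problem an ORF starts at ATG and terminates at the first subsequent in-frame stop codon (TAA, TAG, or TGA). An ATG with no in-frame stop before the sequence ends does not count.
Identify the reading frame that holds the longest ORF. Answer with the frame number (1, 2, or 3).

2

Frame 1: AAT GGT ATG AGC GAT CAA CCT TGT — no ATG→stop ORF.
Frame 2: ATG GTA TGA GCG ATC AAC CTT GTT — ATG at 2, stop TGA at 8 → 9 nt.
Frame 3: TGG TAT GAG CGA TCA ACC TTG — no ATG→stop ORF.
Longest ORF is 9 nt in frame 2 (positions 2–10).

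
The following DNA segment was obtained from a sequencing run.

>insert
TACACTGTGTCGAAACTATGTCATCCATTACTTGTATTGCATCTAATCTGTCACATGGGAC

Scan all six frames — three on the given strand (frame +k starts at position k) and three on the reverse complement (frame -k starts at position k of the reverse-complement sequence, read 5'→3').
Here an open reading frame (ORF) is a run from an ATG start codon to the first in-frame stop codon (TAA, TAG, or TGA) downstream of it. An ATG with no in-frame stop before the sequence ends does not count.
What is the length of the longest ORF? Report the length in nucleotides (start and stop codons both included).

15

Reverse complement (5'→3'): GTCCCATGTGACAGATTAGATGCAATACAAGTAATGGATGACATAGTTTCGACACAGTGTA
Frame +1: TAC ACT GTG TCG AAA CTA TGT CAT CCA TTA CTT GTA TTG CAT CTA ATC TGT CAC ATG GGA — no ATG→stop ORF.
Frame +2: ACA CTG TGT CGA AAC TAT GTC ATC CAT TAC TTG TAT TGC ATC TAA TCT GTC ACA TGG GAC — no ATG→stop ORF.
Frame +3: CAC TGT GTC GAA ACT ATG TCA TCC ATT ACT TGT ATT GCA TCT AAT CTG TCA CAT GGG — no ATG→stop ORF.
Frame -1: GTC CCA TGT GAC AGA TTA GAT GCA ATA CAA GTA ATG GAT GAC ATA GTT TCG ACA CAG TGT — no ATG→stop ORF.
Frame -2: TCC CAT GTG ACA GAT TAG ATG CAA TAC AAG TAA TGG ATG ACA TAG TTT CGA CAC AGT GTA — ATG at 20, stop TAA at 32 → 15 nt; ATG at 38, stop TAG at 44 → 9 nt.
Frame -3: CCC ATG TGA CAG ATT AGA TGC AAT ACA AGT AAT GGA TGA CAT AGT TTC GAC ACA GTG — ATG at 6, stop TGA at 9 → 6 nt.
Longest: frame -2, positions 20–34, 15 nt = 5 codons = 4 aa. → 15 nucleotides.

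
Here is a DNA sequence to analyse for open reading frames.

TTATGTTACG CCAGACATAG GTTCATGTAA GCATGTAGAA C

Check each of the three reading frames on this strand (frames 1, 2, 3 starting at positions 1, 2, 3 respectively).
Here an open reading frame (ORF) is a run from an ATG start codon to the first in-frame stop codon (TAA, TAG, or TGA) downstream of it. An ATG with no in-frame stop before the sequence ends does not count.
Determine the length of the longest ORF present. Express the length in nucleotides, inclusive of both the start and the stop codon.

Frame 1: TTA TGT TAC GCC AGA CAT AGG TTC ATG TAA GCA TGT AGA — ATG at 25, stop TAA at 28 → 6 nt.
Frame 2: TAT GTT ACG CCA GAC ATA GGT TCA TGT AAG CAT GTA GAA — no ATG→stop ORF.
Frame 3: ATG TTA CGC CAG ACA TAG GTT CAT GTA AGC ATG TAG AAC — ATG at 3, stop TAG at 18 → 18 nt; ATG at 33, stop TAG at 36 → 6 nt.
Longest: frame 3, positions 3–20, 18 nt = 6 codons = 5 aa. → 18 nucleotides.

18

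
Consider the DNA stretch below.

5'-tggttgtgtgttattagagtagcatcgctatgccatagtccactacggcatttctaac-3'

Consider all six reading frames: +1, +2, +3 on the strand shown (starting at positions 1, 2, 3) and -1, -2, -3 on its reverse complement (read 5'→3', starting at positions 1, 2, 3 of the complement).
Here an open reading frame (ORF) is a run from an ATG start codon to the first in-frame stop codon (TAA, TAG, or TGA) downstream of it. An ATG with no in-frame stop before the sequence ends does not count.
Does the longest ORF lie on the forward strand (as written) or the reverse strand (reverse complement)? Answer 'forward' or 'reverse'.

reverse

Reverse complement (5'→3'): GTTAGAAATGCCGTAGTGGACTATGGCATAGCGATGCTACTCTAATAACACACAACCA
Frame +1: TGG TTG TGT GTT ATT AGA GTA GCA TCG CTA TGC CAT AGT CCA CTA CGG CAT TTC TAA — no ATG→stop ORF.
Frame +2: GGT TGT GTG TTA TTA GAG TAG CAT CGC TAT GCC ATA GTC CAC TAC GGC ATT TCT AAC — no ATG→stop ORF.
Frame +3: GTT GTG TGT TAT TAG AGT AGC ATC GCT ATG CCA TAG TCC ACT ACG GCA TTT CTA — ATG at 30, stop TAG at 36 → 9 nt.
Frame -1: GTT AGA AAT GCC GTA GTG GAC TAT GGC ATA GCG ATG CTA CTC TAA TAA CAC ACA ACC — ATG at 34, stop TAA at 43 → 12 nt.
Frame -2: TTA GAA ATG CCG TAG TGG ACT ATG GCA TAG CGA TGC TAC TCT AAT AAC ACA CAA CCA — ATG at 8, stop TAG at 14 → 9 nt; ATG at 23, stop TAG at 29 → 9 nt.
Frame -3: TAG AAA TGC CGT AGT GGA CTA TGG CAT AGC GAT GCT ACT CTA ATA ACA CAC AAC — no ATG→stop ORF.
Forward-strand max 9 nt; reverse-strand max 12 nt. The reverse strand has the longer ORF.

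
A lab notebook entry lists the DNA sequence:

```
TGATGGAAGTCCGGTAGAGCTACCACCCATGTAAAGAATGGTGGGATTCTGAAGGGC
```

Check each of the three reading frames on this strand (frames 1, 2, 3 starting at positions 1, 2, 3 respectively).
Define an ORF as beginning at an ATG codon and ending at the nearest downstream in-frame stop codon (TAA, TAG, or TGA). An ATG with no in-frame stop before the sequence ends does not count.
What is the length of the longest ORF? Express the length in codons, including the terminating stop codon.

Frame 1: TGA TGG AAG TCC GGT AGA GCT ACC ACC CAT GTA AAG AAT GGT GGG ATT CTG AAG GGC — no ATG→stop ORF.
Frame 2: GAT GGA AGT CCG GTA GAG CTA CCA CCC ATG TAA AGA ATG GTG GGA TTC TGA AGG — ATG at 29, stop TAA at 32 → 6 nt; ATG at 38, stop TGA at 50 → 15 nt.
Frame 3: ATG GAA GTC CGG TAG AGC TAC CAC CCA TGT AAA GAA TGG TGG GAT TCT GAA GGG — ATG at 3, stop TAG at 15 → 15 nt.
Longest: frame 2, positions 38–52, 15 nt = 5 codons = 4 aa. → 5 codons.

5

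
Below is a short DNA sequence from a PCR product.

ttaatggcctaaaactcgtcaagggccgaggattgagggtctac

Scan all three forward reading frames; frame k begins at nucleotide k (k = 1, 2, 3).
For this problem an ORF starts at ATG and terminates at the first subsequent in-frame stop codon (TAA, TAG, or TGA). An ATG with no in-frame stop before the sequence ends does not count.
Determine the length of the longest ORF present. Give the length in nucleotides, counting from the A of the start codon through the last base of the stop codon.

Frame 1: TTA ATG GCC TAA AAC TCG TCA AGG GCC GAG GAT TGA GGG TCT — ATG at 4, stop TAA at 10 → 9 nt.
Frame 2: TAA TGG CCT AAA ACT CGT CAA GGG CCG AGG ATT GAG GGT CTA — no ATG→stop ORF.
Frame 3: AAT GGC CTA AAA CTC GTC AAG GGC CGA GGA TTG AGG GTC TAC — no ATG→stop ORF.
Longest: frame 1, positions 4–12, 9 nt = 3 codons = 2 aa. → 9 nucleotides.

9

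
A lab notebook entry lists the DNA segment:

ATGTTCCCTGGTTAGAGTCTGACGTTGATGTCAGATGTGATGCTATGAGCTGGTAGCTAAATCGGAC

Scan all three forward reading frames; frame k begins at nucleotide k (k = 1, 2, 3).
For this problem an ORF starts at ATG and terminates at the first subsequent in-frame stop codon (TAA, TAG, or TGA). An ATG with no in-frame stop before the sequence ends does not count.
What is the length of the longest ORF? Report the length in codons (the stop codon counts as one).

7

Frame 1: ATG TTC CCT GGT TAG AGT CTG ACG TTG ATG TCA GAT GTG ATG CTA TGA GCT GGT AGC TAA ATC GGA — ATG at 1, stop TAG at 13 → 15 nt; ATG at 28, stop TGA at 46 → 21 nt; ATG at 40, stop TGA at 46 → 9 nt.
Frame 2: TGT TCC CTG GTT AGA GTC TGA CGT TGA TGT CAG ATG TGA TGC TAT GAG CTG GTA GCT AAA TCG GAC — ATG at 35, stop TGA at 38 → 6 nt.
Frame 3: GTT CCC TGG TTA GAG TCT GAC GTT GAT GTC AGA TGT GAT GCT ATG AGC TGG TAG CTA AAT CGG — ATG at 45, stop TAG at 54 → 12 nt.
Longest: frame 1, positions 28–48, 21 nt = 7 codons = 6 aa. → 7 codons.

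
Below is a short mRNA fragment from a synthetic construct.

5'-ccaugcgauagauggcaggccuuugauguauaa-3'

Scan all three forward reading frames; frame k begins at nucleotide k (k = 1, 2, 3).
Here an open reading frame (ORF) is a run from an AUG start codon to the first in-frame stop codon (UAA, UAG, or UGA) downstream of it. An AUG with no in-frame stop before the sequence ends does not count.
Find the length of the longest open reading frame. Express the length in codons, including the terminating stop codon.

5

Frame 1: CCA UGC GAU AGA UGG CAG GCC UUU GAU GUA UAA — no AUG→stop ORF.
Frame 2: CAU GCG AUA GAU GGC AGG CCU UUG AUG UAU — no AUG→stop ORF.
Frame 3: AUG CGA UAG AUG GCA GGC CUU UGA UGU AUA — AUG at 3, stop UAG at 9 → 9 nt; AUG at 12, stop UGA at 24 → 15 nt.
Longest: frame 3, positions 12–26, 15 nt = 5 codons = 4 aa. → 5 codons.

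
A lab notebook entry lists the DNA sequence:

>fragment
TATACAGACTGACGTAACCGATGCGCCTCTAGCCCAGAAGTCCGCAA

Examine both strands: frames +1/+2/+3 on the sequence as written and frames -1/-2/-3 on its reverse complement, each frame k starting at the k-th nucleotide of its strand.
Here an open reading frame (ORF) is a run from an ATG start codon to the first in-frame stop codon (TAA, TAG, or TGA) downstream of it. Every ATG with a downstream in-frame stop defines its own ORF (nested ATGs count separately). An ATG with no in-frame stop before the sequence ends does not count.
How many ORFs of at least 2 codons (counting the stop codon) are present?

Reverse complement (5'→3'): TTGCGGACTTCTGGGCTAGAGGCGCATCGGTTACGTCAGTCTGTATA
Frame +1: TAT ACA GAC TGA CGT AAC CGA TGC GCC TCT AGC CCA GAA GTC CGC — no ATG→stop ORF.
Frame +2: ATA CAG ACT GAC GTA ACC GAT GCG CCT CTA GCC CAG AAG TCC GCA — no ATG→stop ORF.
Frame +3: TAC AGA CTG ACG TAA CCG ATG CGC CTC TAG CCC AGA AGT CCG CAA — ATG at 21, stop TAG at 30 → 12 nt.
Frame -1: TTG CGG ACT TCT GGG CTA GAG GCG CAT CGG TTA CGT CAG TCT GTA — no ATG→stop ORF.
Frame -2: TGC GGA CTT CTG GGC TAG AGG CGC ATC GGT TAC GTC AGT CTG TAT — no ATG→stop ORF.
Frame -3: GCG GAC TTC TGG GCT AGA GGC GCA TCG GTT ACG TCA GTC TGT ATA — no ATG→stop ORF.
ORFs ≥ 2 codons: frame +3 21–32 (4 codons). Count = 1.

1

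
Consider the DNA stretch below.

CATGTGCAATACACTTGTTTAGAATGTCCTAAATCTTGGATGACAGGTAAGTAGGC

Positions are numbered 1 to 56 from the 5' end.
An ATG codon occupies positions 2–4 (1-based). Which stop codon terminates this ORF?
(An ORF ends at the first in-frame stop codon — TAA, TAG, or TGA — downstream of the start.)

TAG

Codons from position 2: ATG (2–4), TGC (5–7), AAT (8–10), ACA (11–13), CTT (14–16), GTT (17–19), TAG (20–22).
The first in-frame stop codon is TAG.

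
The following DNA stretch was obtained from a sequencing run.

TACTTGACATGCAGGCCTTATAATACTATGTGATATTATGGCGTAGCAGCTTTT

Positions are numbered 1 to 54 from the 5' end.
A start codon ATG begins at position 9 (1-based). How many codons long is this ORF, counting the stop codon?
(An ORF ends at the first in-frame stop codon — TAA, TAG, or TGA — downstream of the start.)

Codons from position 9: ATG (9–11), CAG (12–14), GCC (15–17), TTA (18–20), TAA (21–23).
TAA is the first in-frame stop; that's 5 codons including the stop.

5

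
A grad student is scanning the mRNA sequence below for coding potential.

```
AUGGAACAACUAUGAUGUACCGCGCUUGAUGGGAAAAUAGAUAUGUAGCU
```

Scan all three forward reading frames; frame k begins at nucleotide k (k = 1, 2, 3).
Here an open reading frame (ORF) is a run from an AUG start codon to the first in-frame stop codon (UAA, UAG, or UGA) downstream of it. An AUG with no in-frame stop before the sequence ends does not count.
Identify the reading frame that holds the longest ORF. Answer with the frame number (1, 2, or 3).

3

Frame 1: AUG GAA CAA CUA UGA UGU ACC GCG CUU GAU GGG AAA AUA GAU AUG UAG — AUG at 1, stop UGA at 13 → 15 nt; AUG at 43, stop UAG at 46 → 6 nt.
Frame 2: UGG AAC AAC UAU GAU GUA CCG CGC UUG AUG GGA AAA UAG AUA UGU AGC — AUG at 29, stop UAG at 38 → 12 nt.
Frame 3: GGA ACA ACU AUG AUG UAC CGC GCU UGA UGG GAA AAU AGA UAU GUA GCU — AUG at 12, stop UGA at 27 → 18 nt; AUG at 15, stop UGA at 27 → 15 nt.
Longest ORF is 18 nt in frame 3 (positions 12–29).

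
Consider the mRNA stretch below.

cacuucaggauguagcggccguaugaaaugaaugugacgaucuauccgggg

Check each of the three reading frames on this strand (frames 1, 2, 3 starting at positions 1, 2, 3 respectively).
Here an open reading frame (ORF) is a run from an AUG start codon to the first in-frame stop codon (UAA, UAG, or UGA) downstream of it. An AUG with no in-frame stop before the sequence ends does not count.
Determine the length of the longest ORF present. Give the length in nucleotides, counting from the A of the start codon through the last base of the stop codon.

9

Frame 1: CAC UUC AGG AUG UAG CGG CCG UAU GAA AUG AAU GUG ACG AUC UAU CCG GGG — AUG at 10, stop UAG at 13 → 6 nt.
Frame 2: ACU UCA GGA UGU AGC GGC CGU AUG AAA UGA AUG UGA CGA UCU AUC CGG — AUG at 23, stop UGA at 29 → 9 nt; AUG at 32, stop UGA at 35 → 6 nt.
Frame 3: CUU CAG GAU GUA GCG GCC GUA UGA AAU GAA UGU GAC GAU CUA UCC GGG — no AUG→stop ORF.
Longest: frame 2, positions 23–31, 9 nt = 3 codons = 2 aa. → 9 nucleotides.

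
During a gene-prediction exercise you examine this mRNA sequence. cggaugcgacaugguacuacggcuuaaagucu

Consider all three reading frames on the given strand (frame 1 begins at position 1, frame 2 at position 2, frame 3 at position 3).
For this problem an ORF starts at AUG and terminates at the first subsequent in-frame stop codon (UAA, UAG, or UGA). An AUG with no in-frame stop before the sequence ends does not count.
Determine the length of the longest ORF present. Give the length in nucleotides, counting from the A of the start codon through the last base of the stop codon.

24

Frame 1: CGG AUG CGA CAU GGU ACU ACG GCU UAA AGU — AUG at 4, stop UAA at 25 → 24 nt.
Frame 2: GGA UGC GAC AUG GUA CUA CGG CUU AAA GUC — no AUG→stop ORF.
Frame 3: GAU GCG ACA UGG UAC UAC GGC UUA AAG UCU — no AUG→stop ORF.
Longest: frame 1, positions 4–27, 24 nt = 8 codons = 7 aa. → 24 nucleotides.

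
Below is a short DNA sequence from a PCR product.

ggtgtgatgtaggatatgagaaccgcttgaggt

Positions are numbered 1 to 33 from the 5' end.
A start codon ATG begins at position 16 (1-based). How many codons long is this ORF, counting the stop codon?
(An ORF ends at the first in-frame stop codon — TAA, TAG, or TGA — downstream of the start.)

5

Codons from position 16: ATG (16–18), AGA (19–21), ACC (22–24), GCT (25–27), TGA (28–30).
TGA is the first in-frame stop; that's 5 codons including the stop.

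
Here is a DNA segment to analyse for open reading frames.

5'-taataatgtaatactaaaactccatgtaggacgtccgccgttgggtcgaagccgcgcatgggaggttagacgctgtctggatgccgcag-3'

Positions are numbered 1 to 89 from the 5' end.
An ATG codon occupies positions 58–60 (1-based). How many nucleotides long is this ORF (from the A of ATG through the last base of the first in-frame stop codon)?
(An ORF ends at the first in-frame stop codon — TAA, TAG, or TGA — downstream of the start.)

Codons from position 58: ATG (58–60), GGA (61–63), GGT (64–66), TAG (67–69).
TAG is the first in-frame stop; ORF spans 58–69, 12 nucleotides.

12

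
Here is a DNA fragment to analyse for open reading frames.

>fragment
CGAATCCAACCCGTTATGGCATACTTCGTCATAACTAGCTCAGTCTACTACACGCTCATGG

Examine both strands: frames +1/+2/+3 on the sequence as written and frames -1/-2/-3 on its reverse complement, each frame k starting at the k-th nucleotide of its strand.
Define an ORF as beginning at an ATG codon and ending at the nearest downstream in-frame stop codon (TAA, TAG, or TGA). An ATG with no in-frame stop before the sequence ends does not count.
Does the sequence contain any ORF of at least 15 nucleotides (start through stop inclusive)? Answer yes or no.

Reverse complement (5'→3'): CCATGAGCGTGTAGTAGACTGAGCTAGTTATGACGAAGTATGCCATAACGGGTTGGATTCG
Frame +1: CGA ATC CAA CCC GTT ATG GCA TAC TTC GTC ATA ACT AGC TCA GTC TAC TAC ACG CTC ATG — no ATG→stop ORF.
Frame +2: GAA TCC AAC CCG TTA TGG CAT ACT TCG TCA TAA CTA GCT CAG TCT ACT ACA CGC TCA TGG — no ATG→stop ORF.
Frame +3: AAT CCA ACC CGT TAT GGC ATA CTT CGT CAT AAC TAG CTC AGT CTA CTA CAC GCT CAT — no ATG→stop ORF.
Frame -1: CCA TGA GCG TGT AGT AGA CTG AGC TAG TTA TGA CGA AGT ATG CCA TAA CGG GTT GGA TTC — ATG at 40, stop TAA at 46 → 9 nt.
Frame -2: CAT GAG CGT GTA GTA GAC TGA GCT AGT TAT GAC GAA GTA TGC CAT AAC GGG TTG GAT TCG — no ATG→stop ORF.
Frame -3: ATG AGC GTG TAG TAG ACT GAG CTA GTT ATG ACG AAG TAT GCC ATA ACG GGT TGG ATT — ATG at 3, stop TAG at 12 → 12 nt.
Largest ORF found is 12 nucleotides < 15, so no.

no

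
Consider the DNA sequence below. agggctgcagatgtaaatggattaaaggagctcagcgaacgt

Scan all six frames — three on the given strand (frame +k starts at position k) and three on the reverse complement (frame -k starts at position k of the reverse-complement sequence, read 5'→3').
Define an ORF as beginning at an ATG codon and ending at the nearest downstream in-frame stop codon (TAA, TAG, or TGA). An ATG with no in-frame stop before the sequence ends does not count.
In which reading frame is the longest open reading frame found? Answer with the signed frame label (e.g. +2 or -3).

+2

Reverse complement (5'→3'): ACGTTCGCTGAGCTCCTTTAATCCATTTACATCTGCAGCCCT
Frame +1: AGG GCT GCA GAT GTA AAT GGA TTA AAG GAG CTC AGC GAA CGT — no ATG→stop ORF.
Frame +2: GGG CTG CAG ATG TAA ATG GAT TAA AGG AGC TCA GCG AAC — ATG at 11, stop TAA at 14 → 6 nt; ATG at 17, stop TAA at 23 → 9 nt.
Frame +3: GGC TGC AGA TGT AAA TGG ATT AAA GGA GCT CAG CGA ACG — no ATG→stop ORF.
Frame -1: ACG TTC GCT GAG CTC CTT TAA TCC ATT TAC ATC TGC AGC CCT — no ATG→stop ORF.
Frame -2: CGT TCG CTG AGC TCC TTT AAT CCA TTT ACA TCT GCA GCC — no ATG→stop ORF.
Frame -3: GTT CGC TGA GCT CCT TTA ATC CAT TTA CAT CTG CAG CCC — no ATG→stop ORF.
Longest ORF is 9 nt in frame +2 (positions 17–25).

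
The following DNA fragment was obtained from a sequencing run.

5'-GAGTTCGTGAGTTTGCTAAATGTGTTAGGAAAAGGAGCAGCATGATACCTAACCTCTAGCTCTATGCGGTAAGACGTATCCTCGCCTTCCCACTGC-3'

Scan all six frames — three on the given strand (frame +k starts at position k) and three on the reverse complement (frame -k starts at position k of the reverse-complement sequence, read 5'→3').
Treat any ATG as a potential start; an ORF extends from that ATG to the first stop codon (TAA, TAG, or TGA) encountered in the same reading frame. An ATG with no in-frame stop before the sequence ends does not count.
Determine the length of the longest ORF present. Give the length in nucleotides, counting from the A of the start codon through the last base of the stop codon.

Reverse complement (5'→3'): GCAGTGGGAAGGCGAGGATACGTCTTACCGCATAGAGCTAGAGGTTAGGTATCATGCTGCTCCTTTTCCTAACACATTTAGCAAACTCACGAACTC
Frame +1: GAG TTC GTG AGT TTG CTA AAT GTG TTA GGA AAA GGA GCA GCA TGA TAC CTA ACC TCT AGC TCT ATG CGG TAA GAC GTA TCC TCG CCT TCC CAC TGC — ATG at 64, stop TAA at 70 → 9 nt.
Frame +2: AGT TCG TGA GTT TGC TAA ATG TGT TAG GAA AAG GAG CAG CAT GAT ACC TAA CCT CTA GCT CTA TGC GGT AAG ACG TAT CCT CGC CTT CCC ACT — ATG at 20, stop TAG at 26 → 9 nt.
Frame +3: GTT CGT GAG TTT GCT AAA TGT GTT AGG AAA AGG AGC AGC ATG ATA CCT AAC CTC TAG CTC TAT GCG GTA AGA CGT ATC CTC GCC TTC CCA CTG — ATG at 42, stop TAG at 57 → 18 nt.
Frame -1: GCA GTG GGA AGG CGA GGA TAC GTC TTA CCG CAT AGA GCT AGA GGT TAG GTA TCA TGC TGC TCC TTT TCC TAA CAC ATT TAG CAA ACT CAC GAA CTC — no ATG→stop ORF.
Frame -2: CAG TGG GAA GGC GAG GAT ACG TCT TAC CGC ATA GAG CTA GAG GTT AGG TAT CAT GCT GCT CCT TTT CCT AAC ACA TTT AGC AAA CTC ACG AAC — no ATG→stop ORF.
Frame -3: AGT GGG AAG GCG AGG ATA CGT CTT ACC GCA TAG AGC TAG AGG TTA GGT ATC ATG CTG CTC CTT TTC CTA ACA CAT TTA GCA AAC TCA CGA ACT — no ATG→stop ORF.
Longest: frame +3, positions 42–59, 18 nt = 6 codons = 5 aa. → 18 nucleotides.

18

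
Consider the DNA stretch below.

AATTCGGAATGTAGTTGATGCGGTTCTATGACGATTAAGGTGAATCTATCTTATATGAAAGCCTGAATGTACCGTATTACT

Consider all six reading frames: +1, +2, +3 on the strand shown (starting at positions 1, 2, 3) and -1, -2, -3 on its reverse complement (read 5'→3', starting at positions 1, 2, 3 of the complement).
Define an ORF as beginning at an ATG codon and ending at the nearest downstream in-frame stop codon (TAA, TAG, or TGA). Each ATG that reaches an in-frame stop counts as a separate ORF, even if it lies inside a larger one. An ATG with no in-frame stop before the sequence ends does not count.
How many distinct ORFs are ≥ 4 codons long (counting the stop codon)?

3

Reverse complement (5'→3'): AGTAATACGGTACATTCAGGCTTTCATATAAGATAGATTCACCTTAATCGTCATAGAACCGCATCAACTACATTCCGAATT
Frame +1: AAT TCG GAA TGT AGT TGA TGC GGT TCT ATG ACG ATT AAG GTG AAT CTA TCT TAT ATG AAA GCC TGA ATG TAC CGT ATT ACT — ATG at 28, stop TGA at 64 → 39 nt; ATG at 55, stop TGA at 64 → 12 nt.
Frame +2: ATT CGG AAT GTA GTT GAT GCG GTT CTA TGA CGA TTA AGG TGA ATC TAT CTT ATA TGA AAG CCT GAA TGT ACC GTA TTA — no ATG→stop ORF.
Frame +3: TTC GGA ATG TAG TTG ATG CGG TTC TAT GAC GAT TAA GGT GAA TCT ATC TTA TAT GAA AGC CTG AAT GTA CCG TAT TAC — ATG at 9, stop TAG at 12 → 6 nt; ATG at 18, stop TAA at 36 → 21 nt.
Frame -1: AGT AAT ACG GTA CAT TCA GGC TTT CAT ATA AGA TAG ATT CAC CTT AAT CGT CAT AGA ACC GCA TCA ACT ACA TTC CGA ATT — no ATG→stop ORF.
Frame -2: GTA ATA CGG TAC ATT CAG GCT TTC ATA TAA GAT AGA TTC ACC TTA ATC GTC ATA GAA CCG CAT CAA CTA CAT TCC GAA — no ATG→stop ORF.
Frame -3: TAA TAC GGT ACA TTC AGG CTT TCA TAT AAG ATA GAT TCA CCT TAA TCG TCA TAG AAC CGC ATC AAC TAC ATT CCG AAT — no ATG→stop ORF.
ORFs ≥ 4 codons: frame +1 28–66 (13 codons), frame +1 55–66 (4 codons), frame +3 18–38 (7 codons). Count = 3.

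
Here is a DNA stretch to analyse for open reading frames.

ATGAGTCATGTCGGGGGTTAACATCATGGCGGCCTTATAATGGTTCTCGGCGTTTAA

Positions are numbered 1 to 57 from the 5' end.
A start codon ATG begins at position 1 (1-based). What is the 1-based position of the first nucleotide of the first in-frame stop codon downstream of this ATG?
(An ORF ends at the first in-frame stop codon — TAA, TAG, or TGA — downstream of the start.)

Codons from position 1: ATG (1–3), AGT (4–6), CAT (7–9), GTC (10–12), GGG (13–15), GGT (16–18), TAA (19–21).
TAA is a stop codon; it begins at position 19.

19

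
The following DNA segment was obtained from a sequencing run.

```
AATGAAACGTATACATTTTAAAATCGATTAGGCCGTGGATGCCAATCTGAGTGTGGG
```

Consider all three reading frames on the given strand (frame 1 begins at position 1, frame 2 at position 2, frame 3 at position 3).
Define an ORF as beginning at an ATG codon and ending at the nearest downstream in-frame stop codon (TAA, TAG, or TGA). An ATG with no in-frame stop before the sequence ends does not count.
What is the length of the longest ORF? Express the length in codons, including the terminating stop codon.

10

Frame 1: AAT GAA ACG TAT ACA TTT TAA AAT CGA TTA GGC CGT GGA TGC CAA TCT GAG TGT GGG — no ATG→stop ORF.
Frame 2: ATG AAA CGT ATA CAT TTT AAA ATC GAT TAG GCC GTG GAT GCC AAT CTG AGT GTG — ATG at 2, stop TAG at 29 → 30 nt.
Frame 3: TGA AAC GTA TAC ATT TTA AAA TCG ATT AGG CCG TGG ATG CCA ATC TGA GTG TGG — ATG at 39, stop TGA at 48 → 12 nt.
Longest: frame 2, positions 2–31, 30 nt = 10 codons = 9 aa. → 10 codons.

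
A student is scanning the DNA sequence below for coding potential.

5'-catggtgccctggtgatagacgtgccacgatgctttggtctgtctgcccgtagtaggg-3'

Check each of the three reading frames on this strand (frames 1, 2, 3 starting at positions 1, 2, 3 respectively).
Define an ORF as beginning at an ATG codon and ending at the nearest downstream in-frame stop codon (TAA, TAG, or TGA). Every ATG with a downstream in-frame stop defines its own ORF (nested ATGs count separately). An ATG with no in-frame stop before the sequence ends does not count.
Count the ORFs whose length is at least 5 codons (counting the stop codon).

2

Frame 1: CAT GGT GCC CTG GTG ATA GAC GTG CCA CGA TGC TTT GGT CTG TCT GCC CGT AGT AGG — no ATG→stop ORF.
Frame 2: ATG GTG CCC TGG TGA TAG ACG TGC CAC GAT GCT TTG GTC TGT CTG CCC GTA GTA GGG — ATG at 2, stop TGA at 14 → 15 nt.
Frame 3: TGG TGC CCT GGT GAT AGA CGT GCC ACG ATG CTT TGG TCT GTC TGC CCG TAG TAG — ATG at 30, stop TAG at 51 → 24 nt.
ORFs ≥ 5 codons: frame 2 2–16 (5 codons), frame 3 30–53 (8 codons). Count = 2.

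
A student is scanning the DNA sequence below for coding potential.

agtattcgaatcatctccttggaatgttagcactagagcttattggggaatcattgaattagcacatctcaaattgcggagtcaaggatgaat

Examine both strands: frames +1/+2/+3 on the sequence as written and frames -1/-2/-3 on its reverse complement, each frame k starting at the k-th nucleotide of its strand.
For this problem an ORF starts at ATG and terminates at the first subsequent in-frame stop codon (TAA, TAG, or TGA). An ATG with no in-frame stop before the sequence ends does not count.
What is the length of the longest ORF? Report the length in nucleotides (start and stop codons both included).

Reverse complement (5'→3'): ATTCATCCTTGACTCCGCAATTTGAGATGTGCTAATTCAATGATTCCCCAATAAGCTCTAGTGCTAACATTCCAAGGAGATGATTCGAATACT
Frame +1: AGT ATT CGA ATC ATC TCC TTG GAA TGT TAG CAC TAG AGC TTA TTG GGG AAT CAT TGA ATT AGC ACA TCT CAA ATT GCG GAG TCA AGG ATG AAT — no ATG→stop ORF.
Frame +2: GTA TTC GAA TCA TCT CCT TGG AAT GTT AGC ACT AGA GCT TAT TGG GGA ATC ATT GAA TTA GCA CAT CTC AAA TTG CGG AGT CAA GGA TGA — no ATG→stop ORF.
Frame +3: TAT TCG AAT CAT CTC CTT GGA ATG TTA GCA CTA GAG CTT ATT GGG GAA TCA TTG AAT TAG CAC ATC TCA AAT TGC GGA GTC AAG GAT GAA — ATG at 24, stop TAG at 60 → 39 nt.
Frame -1: ATT CAT CCT TGA CTC CGC AAT TTG AGA TGT GCT AAT TCA ATG ATT CCC CAA TAA GCT CTA GTG CTA ACA TTC CAA GGA GAT GAT TCG AAT ACT — ATG at 40, stop TAA at 52 → 15 nt.
Frame -2: TTC ATC CTT GAC TCC GCA ATT TGA GAT GTG CTA ATT CAA TGA TTC CCC AAT AAG CTC TAG TGC TAA CAT TCC AAG GAG ATG ATT CGA ATA — no ATG→stop ORF.
Frame -3: TCA TCC TTG ACT CCG CAA TTT GAG ATG TGC TAA TTC AAT GAT TCC CCA ATA AGC TCT AGT GCT AAC ATT CCA AGG AGA TGA TTC GAA TAC — ATG at 27, stop TAA at 33 → 9 nt.
Longest: frame +3, positions 24–62, 39 nt = 13 codons = 12 aa. → 39 nucleotides.

39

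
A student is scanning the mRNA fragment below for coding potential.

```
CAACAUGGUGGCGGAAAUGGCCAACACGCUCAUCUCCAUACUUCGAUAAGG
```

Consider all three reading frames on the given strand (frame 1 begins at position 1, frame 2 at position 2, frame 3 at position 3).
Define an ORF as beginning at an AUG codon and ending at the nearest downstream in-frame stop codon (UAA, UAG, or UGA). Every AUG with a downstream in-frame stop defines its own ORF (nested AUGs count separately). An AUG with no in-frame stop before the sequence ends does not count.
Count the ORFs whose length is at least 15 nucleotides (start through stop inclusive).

2

Frame 1: CAA CAU GGU GGC GGA AAU GGC CAA CAC GCU CAU CUC CAU ACU UCG AUA AGG — no AUG→stop ORF.
Frame 2: AAC AUG GUG GCG GAA AUG GCC AAC ACG CUC AUC UCC AUA CUU CGA UAA — AUG at 5, stop UAA at 47 → 45 nt; AUG at 17, stop UAA at 47 → 33 nt.
Frame 3: ACA UGG UGG CGG AAA UGG CCA ACA CGC UCA UCU CCA UAC UUC GAU AAG — no AUG→stop ORF.
ORFs ≥ 15 nucleotides: frame 2 5–49 (45 nucleotides), frame 2 17–49 (33 nucleotides). Count = 2.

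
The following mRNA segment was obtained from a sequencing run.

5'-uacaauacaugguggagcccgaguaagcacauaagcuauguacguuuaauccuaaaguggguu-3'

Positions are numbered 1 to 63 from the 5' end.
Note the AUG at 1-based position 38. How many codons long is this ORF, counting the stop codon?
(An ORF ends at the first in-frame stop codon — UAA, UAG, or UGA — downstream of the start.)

4

Codons from position 38: AUG (38–40), UAC (41–43), GUU (44–46), UAA (47–49).
UAA is the first in-frame stop; that's 4 codons including the stop.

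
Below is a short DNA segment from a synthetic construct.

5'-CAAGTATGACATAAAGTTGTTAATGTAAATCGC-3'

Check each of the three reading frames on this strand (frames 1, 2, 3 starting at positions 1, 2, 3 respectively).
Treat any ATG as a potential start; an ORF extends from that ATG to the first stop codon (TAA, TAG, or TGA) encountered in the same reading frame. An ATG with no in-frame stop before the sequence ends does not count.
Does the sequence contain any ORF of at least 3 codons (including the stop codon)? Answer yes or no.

yes

Frame 1: CAA GTA TGA CAT AAA GTT GTT AAT GTA AAT CGC — no ATG→stop ORF.
Frame 2: AAG TAT GAC ATA AAG TTG TTA ATG TAA ATC — ATG at 23, stop TAA at 26 → 6 nt.
Frame 3: AGT ATG ACA TAA AGT TGT TAA TGT AAA TCG — ATG at 6, stop TAA at 12 → 9 nt.
Frame 3 has an ORF of 3 codons (positions 6–14) ≥ 3, so yes.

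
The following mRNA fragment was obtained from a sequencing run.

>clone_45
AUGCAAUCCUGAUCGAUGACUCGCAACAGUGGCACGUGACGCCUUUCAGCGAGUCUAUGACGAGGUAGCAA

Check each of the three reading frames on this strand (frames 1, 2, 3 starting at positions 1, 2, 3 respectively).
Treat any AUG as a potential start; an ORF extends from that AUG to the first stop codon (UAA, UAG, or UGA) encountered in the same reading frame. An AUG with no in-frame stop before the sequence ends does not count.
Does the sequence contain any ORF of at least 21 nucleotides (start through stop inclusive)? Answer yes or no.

Frame 1: AUG CAA UCC UGA UCG AUG ACU CGC AAC AGU GGC ACG UGA CGC CUU UCA GCG AGU CUA UGA CGA GGU AGC — AUG at 1, stop UGA at 10 → 12 nt; AUG at 16, stop UGA at 37 → 24 nt.
Frame 2: UGC AAU CCU GAU CGA UGA CUC GCA ACA GUG GCA CGU GAC GCC UUU CAG CGA GUC UAU GAC GAG GUA GCA — no AUG→stop ORF.
Frame 3: GCA AUC CUG AUC GAU GAC UCG CAA CAG UGG CAC GUG ACG CCU UUC AGC GAG UCU AUG ACG AGG UAG CAA — AUG at 57, stop UAG at 66 → 12 nt.
Frame 1 has an ORF of 24 nucleotides (positions 16–39) ≥ 21, so yes.

yes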